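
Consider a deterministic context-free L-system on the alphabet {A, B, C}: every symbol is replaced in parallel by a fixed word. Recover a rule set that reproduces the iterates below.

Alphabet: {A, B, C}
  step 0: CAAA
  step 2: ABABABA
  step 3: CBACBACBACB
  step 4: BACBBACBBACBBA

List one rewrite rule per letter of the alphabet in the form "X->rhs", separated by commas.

A->CB, B->A, C->B

  step 3 ⇒ step 4: CBACBACBACB ⇒ B·A·CB·B·A·CB·B·A·CB·B·A
    A ↦ CB
    B ↦ A
    C ↦ B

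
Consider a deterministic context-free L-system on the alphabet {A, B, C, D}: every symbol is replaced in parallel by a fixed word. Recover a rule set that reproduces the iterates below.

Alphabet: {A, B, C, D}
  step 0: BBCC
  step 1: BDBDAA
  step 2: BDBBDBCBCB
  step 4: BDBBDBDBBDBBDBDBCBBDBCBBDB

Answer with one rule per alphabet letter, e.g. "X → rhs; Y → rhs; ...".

  step 1 ⇒ step 2: BDBDAA ⇒ BD·B·BD·B·CB·CB
    A ↦ CB
    B ↦ BD
    D ↦ B
  step 0 ⇒ step 1: BBCC ⇒ BD·BD·A·A
    C ↦ A

A->CB, B->BD, C->A, D->B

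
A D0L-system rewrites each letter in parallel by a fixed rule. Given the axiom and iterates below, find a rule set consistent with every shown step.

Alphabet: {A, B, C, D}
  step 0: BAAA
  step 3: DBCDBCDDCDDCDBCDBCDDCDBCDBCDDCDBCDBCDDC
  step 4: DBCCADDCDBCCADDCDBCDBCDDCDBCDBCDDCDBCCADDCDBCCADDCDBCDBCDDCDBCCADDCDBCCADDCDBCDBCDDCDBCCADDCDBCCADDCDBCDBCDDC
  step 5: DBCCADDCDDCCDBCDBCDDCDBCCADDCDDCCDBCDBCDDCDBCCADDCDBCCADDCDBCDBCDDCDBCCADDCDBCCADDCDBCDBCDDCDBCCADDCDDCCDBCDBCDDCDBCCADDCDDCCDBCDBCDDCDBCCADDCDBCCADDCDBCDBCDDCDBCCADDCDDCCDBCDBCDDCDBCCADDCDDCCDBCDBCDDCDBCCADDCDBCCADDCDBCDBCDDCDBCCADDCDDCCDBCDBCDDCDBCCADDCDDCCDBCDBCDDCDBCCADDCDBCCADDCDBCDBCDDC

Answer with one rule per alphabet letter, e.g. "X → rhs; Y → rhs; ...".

A->C, B->CA, C->DDC, D->DBC

  step 4 ⇒ step 5: DBCCADDCDBCCADDCDBCDBCDDCDBCDBCDDCDBCCADDCDBCCADDCDBCDBCDDCDBCCADDCDBCCADDCDBCDBCDDCDBCCADDCDBCCADDCDBCDBCDDC ⇒ DBC·CA·DDC·DDC·C·DBC·DBC·DDC·DBC·CA·DDC·DDC·C·DBC·DBC·DDC·DBC·CA·DDC·DBC·CA·DDC·DBC·DBC·DDC·DBC·CA·DDC·DBC·CA·DDC·DBC·DBC·DDC·DBC·CA·DDC·DDC·C·DBC·DBC·DDC·DBC·CA·DDC·DDC·C·DBC·DBC·DDC·DBC·CA·DDC·DBC·CA·DDC·DBC·DBC·DDC·DBC·CA·DDC·DDC·C·DBC·DBC·DDC·DBC·CA·DDC·DDC·C·DBC·DBC·DDC·DBC·CA·DDC·DBC·CA·DDC·DBC·DBC·DDC·DBC·CA·DDC·DDC·C·DBC·DBC·DDC·DBC·CA·DDC·DDC·C·DBC·DBC·DDC·DBC·CA·DDC·DBC·CA·DDC·DBC·DBC·DDC
    A ↦ C
    B ↦ CA
    C ↦ DDC
    D ↦ DBC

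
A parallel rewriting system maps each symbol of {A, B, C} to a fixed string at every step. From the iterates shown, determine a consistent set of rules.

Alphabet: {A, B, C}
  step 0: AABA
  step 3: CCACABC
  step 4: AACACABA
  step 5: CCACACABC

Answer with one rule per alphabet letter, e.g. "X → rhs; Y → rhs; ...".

A->C, B->AB, C->A

  step 4 ⇒ step 5: AACACABA ⇒ C·C·A·C·A·C·AB·C
    A ↦ C
    B ↦ AB
    C ↦ A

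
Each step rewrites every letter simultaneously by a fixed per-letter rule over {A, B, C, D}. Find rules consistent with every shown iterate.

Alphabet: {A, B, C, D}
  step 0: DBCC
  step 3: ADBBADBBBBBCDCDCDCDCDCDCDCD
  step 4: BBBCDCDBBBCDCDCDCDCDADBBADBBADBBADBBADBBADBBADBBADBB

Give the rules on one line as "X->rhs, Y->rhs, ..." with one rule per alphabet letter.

  step 3 ⇒ step 4: ADBBADBBBBBCDCDCDCDCDCDCDCD ⇒ B·BB·CD·CD·B·BB·CD·CD·CD·CD·CD·AD·BB·AD·BB·AD·BB·AD·BB·AD·BB·AD·BB·AD·BB·AD·BB
    A ↦ B
    B ↦ CD
    C ↦ AD
    D ↦ BB

A->B, B->CD, C->AD, D->BB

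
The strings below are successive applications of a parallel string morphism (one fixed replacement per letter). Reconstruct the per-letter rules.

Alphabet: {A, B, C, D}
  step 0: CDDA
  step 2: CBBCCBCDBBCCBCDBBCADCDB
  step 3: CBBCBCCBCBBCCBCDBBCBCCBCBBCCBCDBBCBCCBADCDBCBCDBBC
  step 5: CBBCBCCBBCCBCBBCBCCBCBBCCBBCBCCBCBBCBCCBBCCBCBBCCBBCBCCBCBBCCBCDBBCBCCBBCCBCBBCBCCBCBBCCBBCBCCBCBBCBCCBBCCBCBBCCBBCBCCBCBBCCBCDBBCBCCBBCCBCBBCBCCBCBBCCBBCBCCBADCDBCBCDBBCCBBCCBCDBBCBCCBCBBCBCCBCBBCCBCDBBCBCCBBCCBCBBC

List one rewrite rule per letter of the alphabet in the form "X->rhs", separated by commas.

A->AD, B->BC, C->CB, D->CDB

  step 2 ⇒ step 3: CBBCCBCDBBCCBCDBBCADCDB ⇒ CB·BC·BC·CB·CB·BC·CB·CDB·BC·BC·CB·CB·BC·CB·CDB·BC·BC·CB·AD·CDB·CB·CDB·BC
    A ↦ AD
    B ↦ BC
    C ↦ CB
    D ↦ CDB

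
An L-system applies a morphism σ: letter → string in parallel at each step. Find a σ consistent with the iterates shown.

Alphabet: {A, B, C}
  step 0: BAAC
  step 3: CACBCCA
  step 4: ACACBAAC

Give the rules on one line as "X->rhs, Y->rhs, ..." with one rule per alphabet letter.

  step 3 ⇒ step 4: CACBCCA ⇒ A·C·A·CB·A·A·C
    A ↦ C
    B ↦ CB
    C ↦ A

A->C, B->CB, C->A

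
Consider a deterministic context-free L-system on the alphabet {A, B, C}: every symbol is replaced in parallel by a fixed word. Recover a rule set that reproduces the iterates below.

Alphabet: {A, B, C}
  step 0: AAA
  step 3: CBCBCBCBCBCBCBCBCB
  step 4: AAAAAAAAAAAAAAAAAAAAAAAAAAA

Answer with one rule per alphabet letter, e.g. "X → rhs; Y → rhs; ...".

A->CB, B->AA, C->A

  step 3 ⇒ step 4: CBCBCBCBCBCBCBCBCB ⇒ A·AA·A·AA·A·AA·A·AA·A·AA·A·AA·A·AA·A·AA·A·AA
    B ↦ AA
    C ↦ A
    A ↦ CB  (constrained at step 0)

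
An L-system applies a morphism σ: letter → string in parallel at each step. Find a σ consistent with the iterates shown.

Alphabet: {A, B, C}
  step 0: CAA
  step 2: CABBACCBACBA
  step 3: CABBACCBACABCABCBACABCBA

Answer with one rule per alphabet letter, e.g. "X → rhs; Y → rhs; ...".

  step 2 ⇒ step 3: CABBACCBACBA ⇒ CAB·BA·C·C·BA·CAB·CAB·C·BA·CAB·C·BA
    A ↦ BA
    B ↦ C
    C ↦ CAB

A->BA, B->C, C->CAB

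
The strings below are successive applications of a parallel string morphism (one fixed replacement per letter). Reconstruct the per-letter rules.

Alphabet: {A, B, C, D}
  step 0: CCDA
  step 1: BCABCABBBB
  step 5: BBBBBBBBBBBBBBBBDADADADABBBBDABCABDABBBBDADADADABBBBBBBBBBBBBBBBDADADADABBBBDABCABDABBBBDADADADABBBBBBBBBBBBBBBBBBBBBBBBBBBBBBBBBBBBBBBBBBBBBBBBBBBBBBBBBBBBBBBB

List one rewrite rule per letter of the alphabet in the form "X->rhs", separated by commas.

  step 0 ⇒ step 1: CCDA ⇒ BCA·BCA·BBB·B
    A ↦ B
    C ↦ BCA
    D ↦ BBB
    B ↦ DA  (constrained at step 1)

A->B, B->DA, C->BCA, D->BBB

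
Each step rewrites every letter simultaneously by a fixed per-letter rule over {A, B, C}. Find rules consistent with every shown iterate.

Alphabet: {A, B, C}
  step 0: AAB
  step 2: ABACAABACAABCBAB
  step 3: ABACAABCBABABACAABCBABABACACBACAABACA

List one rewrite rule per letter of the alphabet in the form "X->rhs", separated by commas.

A->AB, B->ACA, C->CB

  step 2 ⇒ step 3: ABACAABACAABCBAB ⇒ AB·ACA·AB·CB·AB·AB·ACA·AB·CB·AB·AB·ACA·CB·ACA·AB·ACA
    A ↦ AB
    B ↦ ACA
    C ↦ CB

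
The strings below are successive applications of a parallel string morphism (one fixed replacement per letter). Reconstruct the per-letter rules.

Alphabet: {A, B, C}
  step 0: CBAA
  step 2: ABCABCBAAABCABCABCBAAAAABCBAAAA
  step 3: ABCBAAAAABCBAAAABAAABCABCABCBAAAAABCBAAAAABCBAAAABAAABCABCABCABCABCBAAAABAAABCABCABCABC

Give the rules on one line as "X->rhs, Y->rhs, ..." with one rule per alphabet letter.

A->ABC, B->BAA, C->AA

  step 2 ⇒ step 3: ABCABCBAAABCABCABCBAAAAABCBAAAA ⇒ ABC·BAA·AA·ABC·BAA·AA·BAA·ABC·ABC·ABC·BAA·AA·ABC·BAA·AA·ABC·BAA·AA·BAA·ABC·ABC·ABC·ABC·ABC·BAA·AA·BAA·ABC·ABC·ABC·ABC
    A ↦ ABC
    B ↦ BAA
    C ↦ AA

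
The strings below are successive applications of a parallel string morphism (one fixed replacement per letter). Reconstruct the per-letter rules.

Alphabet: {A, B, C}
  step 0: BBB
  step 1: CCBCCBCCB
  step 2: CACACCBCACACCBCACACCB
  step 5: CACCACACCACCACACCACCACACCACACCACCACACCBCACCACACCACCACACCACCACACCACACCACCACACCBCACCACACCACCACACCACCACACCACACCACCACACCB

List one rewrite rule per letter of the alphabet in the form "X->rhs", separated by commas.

A->C, B->CCB, C->CA

  step 1 ⇒ step 2: CCBCCBCCB ⇒ CA·CA·CCB·CA·CA·CCB·CA·CA·CCB
    B ↦ CCB
    C ↦ CA
    A ↦ C  (constrained at step 2)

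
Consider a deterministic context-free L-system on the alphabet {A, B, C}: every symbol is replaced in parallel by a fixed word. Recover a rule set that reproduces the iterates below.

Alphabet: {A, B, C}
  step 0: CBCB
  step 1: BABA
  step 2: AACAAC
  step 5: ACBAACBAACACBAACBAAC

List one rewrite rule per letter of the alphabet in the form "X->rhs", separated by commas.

  step 1 ⇒ step 2: BABA ⇒ A·AC·A·AC
    A ↦ AC
    B ↦ A
  step 0 ⇒ step 1: CBCB ⇒ B·A·B·A
    C ↦ B

A->AC, B->A, C->B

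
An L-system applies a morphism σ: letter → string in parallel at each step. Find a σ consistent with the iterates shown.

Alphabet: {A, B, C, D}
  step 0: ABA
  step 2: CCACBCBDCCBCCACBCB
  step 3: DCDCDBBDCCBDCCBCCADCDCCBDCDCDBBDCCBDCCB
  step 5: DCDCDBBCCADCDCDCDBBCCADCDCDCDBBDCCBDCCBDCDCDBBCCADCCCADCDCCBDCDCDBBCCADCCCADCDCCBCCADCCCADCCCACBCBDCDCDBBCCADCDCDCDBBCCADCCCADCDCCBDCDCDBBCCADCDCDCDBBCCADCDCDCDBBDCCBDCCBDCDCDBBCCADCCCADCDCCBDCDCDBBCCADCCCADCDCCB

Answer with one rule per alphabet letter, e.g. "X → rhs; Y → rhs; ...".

  step 2 ⇒ step 3: CCACBCBDCCBCCACBCB ⇒ DC·DC·DBB·DC·CB·DC·CB·CCA·DC·DC·CB·DC·DC·DBB·DC·CB·DC·CB
    A ↦ DBB
    B ↦ CB
    C ↦ DC
    D ↦ CCA

A->DBB, B->CB, C->DC, D->CCA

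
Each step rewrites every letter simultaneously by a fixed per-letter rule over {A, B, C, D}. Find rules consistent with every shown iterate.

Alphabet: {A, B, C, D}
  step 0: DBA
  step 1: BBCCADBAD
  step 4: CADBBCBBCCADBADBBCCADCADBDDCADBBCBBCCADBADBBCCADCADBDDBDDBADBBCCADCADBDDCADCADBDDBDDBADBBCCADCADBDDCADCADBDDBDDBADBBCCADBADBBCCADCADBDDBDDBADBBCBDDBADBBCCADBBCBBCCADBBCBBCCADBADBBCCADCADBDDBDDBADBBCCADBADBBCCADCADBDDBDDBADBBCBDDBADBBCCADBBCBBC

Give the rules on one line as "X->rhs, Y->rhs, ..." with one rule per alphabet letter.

A->BAD, B->CAD, C->BDD, D->BBC

  step 0 ⇒ step 1: DBA ⇒ BBC·CAD·BAD
    A ↦ BAD
    B ↦ CAD
    D ↦ BBC
    C ↦ BDD  (constrained at step 1)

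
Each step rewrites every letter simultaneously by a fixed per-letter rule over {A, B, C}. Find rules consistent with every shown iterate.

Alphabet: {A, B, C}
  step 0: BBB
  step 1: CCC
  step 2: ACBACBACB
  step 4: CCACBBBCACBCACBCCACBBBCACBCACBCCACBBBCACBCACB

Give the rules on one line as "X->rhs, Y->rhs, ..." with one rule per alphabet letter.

A->BBC, B->C, C->ACB

  step 1 ⇒ step 2: CCC ⇒ ACB·ACB·ACB
    C ↦ ACB
    A ↦ BBC  (constrained at step 2)
  step 0 ⇒ step 1: BBB ⇒ C·C·C
    B ↦ C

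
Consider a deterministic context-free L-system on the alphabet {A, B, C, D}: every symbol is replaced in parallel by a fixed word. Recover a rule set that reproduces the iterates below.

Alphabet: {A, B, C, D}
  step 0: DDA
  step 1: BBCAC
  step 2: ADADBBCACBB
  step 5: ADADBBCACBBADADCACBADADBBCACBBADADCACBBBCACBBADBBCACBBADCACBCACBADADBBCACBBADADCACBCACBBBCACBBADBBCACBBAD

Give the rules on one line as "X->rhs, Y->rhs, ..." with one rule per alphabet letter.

A->CAC, B->AD, C->BB, D->B

  step 1 ⇒ step 2: BBCAC ⇒ AD·AD·BB·CAC·BB
    A ↦ CAC
    B ↦ AD
    C ↦ BB
  step 0 ⇒ step 1: DDA ⇒ B·B·CAC
    D ↦ B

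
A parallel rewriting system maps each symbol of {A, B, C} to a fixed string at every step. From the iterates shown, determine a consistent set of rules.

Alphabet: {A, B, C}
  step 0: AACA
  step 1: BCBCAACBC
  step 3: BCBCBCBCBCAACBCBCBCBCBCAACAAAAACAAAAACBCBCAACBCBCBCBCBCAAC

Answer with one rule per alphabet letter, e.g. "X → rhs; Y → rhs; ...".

  step 0 ⇒ step 1: AACA ⇒ BC·BC·AAC·BC
    A ↦ BC
    C ↦ AAC
    B ↦ AAA  (constrained at step 1)

A->BC, B->AAA, C->AAC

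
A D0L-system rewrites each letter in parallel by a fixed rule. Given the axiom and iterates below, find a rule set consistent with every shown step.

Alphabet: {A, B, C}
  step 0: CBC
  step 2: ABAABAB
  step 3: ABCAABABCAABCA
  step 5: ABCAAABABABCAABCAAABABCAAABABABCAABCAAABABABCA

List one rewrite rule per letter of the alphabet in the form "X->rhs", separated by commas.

A->AB, B->CA, C->A

  step 2 ⇒ step 3: ABAABAB ⇒ AB·CA·AB·AB·CA·AB·CA
    A ↦ AB
    B ↦ CA
    C ↦ A  (constrained at step 0)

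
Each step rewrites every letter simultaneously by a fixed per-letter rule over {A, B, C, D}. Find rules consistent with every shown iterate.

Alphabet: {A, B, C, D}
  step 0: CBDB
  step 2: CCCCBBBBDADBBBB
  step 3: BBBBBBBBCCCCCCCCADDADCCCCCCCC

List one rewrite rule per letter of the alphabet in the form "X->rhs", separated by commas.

  step 2 ⇒ step 3: CCCCBBBBDADBBBB ⇒ BB·BB·BB·BB·CC·CC·CC·CC·AD·D·AD·CC·CC·CC·CC
    A ↦ D
    B ↦ CC
    C ↦ BB
    D ↦ AD

A->D, B->CC, C->BB, D->AD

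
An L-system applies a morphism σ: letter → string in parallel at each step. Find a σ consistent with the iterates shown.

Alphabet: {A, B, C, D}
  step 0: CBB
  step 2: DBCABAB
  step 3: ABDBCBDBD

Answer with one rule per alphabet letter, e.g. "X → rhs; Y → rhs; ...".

A->B, B->D, C->BC, D->AB

  step 2 ⇒ step 3: DBCABAB ⇒ AB·D·BC·B·D·B·D
    A ↦ B
    B ↦ D
    C ↦ BC
    D ↦ AB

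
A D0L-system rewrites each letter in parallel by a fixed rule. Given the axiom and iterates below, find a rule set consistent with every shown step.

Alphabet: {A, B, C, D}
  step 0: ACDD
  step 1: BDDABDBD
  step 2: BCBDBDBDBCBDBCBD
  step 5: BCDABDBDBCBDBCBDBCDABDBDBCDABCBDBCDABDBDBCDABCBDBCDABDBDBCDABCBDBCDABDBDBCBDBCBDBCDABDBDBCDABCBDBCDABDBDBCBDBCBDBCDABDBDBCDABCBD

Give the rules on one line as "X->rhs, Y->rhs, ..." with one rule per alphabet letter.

  step 1 ⇒ step 2: BDDABDBD ⇒ BC·BD·BD·BD·BC·BD·BC·BD
    A ↦ BD
    B ↦ BC
    D ↦ BD
  step 0 ⇒ step 1: ACDD ⇒ BD·DA·BD·BD
    C ↦ DA

A->BD, B->BC, C->DA, D->BD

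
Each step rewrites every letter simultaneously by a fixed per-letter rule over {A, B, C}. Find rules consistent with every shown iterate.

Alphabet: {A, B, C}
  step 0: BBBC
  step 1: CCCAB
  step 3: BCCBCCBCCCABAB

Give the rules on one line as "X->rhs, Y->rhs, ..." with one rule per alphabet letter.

  step 0 ⇒ step 1: BBBC ⇒ C·C·C·AB
    B ↦ C
    C ↦ AB
    A ↦ BC  (constrained at step 1)

A->BC, B->C, C->AB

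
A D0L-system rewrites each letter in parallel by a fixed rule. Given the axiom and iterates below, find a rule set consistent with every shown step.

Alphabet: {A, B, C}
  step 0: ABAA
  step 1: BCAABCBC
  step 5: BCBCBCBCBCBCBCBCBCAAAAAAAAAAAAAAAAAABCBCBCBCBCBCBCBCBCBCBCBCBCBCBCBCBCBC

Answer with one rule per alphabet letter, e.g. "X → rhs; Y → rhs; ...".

  step 0 ⇒ step 1: ABAA ⇒ BC·AA·BC·BC
    A ↦ BC
    B ↦ AA
    C ↦ A  (constrained at step 1)

A->BC, B->AA, C->A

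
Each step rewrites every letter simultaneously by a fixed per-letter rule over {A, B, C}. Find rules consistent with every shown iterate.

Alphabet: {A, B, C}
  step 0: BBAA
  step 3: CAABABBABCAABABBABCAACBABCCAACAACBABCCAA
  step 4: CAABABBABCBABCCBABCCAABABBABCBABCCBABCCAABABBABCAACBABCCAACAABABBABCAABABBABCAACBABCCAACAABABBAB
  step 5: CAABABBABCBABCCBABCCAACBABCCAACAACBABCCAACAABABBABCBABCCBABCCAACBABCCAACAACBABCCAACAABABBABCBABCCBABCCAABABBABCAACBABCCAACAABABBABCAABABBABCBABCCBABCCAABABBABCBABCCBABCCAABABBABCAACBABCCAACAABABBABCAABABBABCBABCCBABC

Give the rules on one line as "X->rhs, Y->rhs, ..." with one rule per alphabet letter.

A->BAB, B->C, C->CAA

  step 4 ⇒ step 5: CAABABBABCBABCCBABCCAABABBABCBABCCBABCCAABABBABCAACBABCCAACAABABBABCAABABBABCAACBABCCAACAABABBAB ⇒ CAA·BAB·BAB·C·BAB·C·C·BAB·C·CAA·C·BAB·C·CAA·CAA·C·BAB·C·CAA·CAA·BAB·BAB·C·BAB·C·C·BAB·C·CAA·C·BAB·C·CAA·CAA·C·BAB·C·CAA·CAA·BAB·BAB·C·BAB·C·C·BAB·C·CAA·BAB·BAB·CAA·C·BAB·C·CAA·CAA·BAB·BAB·CAA·BAB·BAB·C·BAB·C·C·BAB·C·CAA·BAB·BAB·C·BAB·C·C·BAB·C·CAA·BAB·BAB·CAA·C·BAB·C·CAA·CAA·BAB·BAB·CAA·BAB·BAB·C·BAB·C·C·BAB·C
    A ↦ BAB
    B ↦ C
    C ↦ CAA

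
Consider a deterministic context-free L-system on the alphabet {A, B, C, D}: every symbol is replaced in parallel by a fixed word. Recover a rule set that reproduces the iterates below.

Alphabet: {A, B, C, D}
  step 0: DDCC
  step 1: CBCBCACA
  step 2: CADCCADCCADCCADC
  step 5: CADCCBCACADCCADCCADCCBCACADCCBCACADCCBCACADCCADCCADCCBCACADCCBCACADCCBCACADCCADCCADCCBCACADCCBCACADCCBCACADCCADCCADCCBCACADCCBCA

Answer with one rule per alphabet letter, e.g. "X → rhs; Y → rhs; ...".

  step 1 ⇒ step 2: CBCBCACA ⇒ CA·DC·CA·DC·CA·DC·CA·DC
    A ↦ DC
    B ↦ DC
    C ↦ CA
  step 0 ⇒ step 1: DDCC ⇒ CB·CB·CA·CA
    D ↦ CB

A->DC, B->DC, C->CA, D->CB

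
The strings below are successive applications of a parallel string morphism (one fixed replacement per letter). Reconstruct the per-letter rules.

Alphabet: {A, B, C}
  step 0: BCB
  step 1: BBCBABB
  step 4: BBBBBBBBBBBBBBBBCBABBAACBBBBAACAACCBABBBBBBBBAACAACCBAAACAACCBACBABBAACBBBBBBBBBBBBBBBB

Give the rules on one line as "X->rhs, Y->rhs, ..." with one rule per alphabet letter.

A->AAC, B->BB, C->CBA

  step 0 ⇒ step 1: BCB ⇒ BB·CBA·BB
    B ↦ BB
    C ↦ CBA
    A ↦ AAC  (constrained at step 1)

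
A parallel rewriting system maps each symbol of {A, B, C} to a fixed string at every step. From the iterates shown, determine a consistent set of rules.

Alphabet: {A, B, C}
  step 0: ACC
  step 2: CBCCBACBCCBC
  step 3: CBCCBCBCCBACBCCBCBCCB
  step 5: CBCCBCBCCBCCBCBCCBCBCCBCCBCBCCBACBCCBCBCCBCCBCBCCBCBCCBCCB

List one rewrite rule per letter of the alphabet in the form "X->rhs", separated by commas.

  step 2 ⇒ step 3: CBCCBACBCCBC ⇒ CB·C·CB·CB·C·CBA·CB·C·CB·CB·C·CB
    A ↦ CBA
    B ↦ C
    C ↦ CB

A->CBA, B->C, C->CB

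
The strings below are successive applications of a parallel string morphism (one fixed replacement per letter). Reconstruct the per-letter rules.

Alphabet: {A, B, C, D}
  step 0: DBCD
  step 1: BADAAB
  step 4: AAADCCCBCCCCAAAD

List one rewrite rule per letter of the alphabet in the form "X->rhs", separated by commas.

  step 0 ⇒ step 1: DBCD ⇒ B·AD·AA·B
    B ↦ AD
    C ↦ AA
    D ↦ B
    A ↦ C  (constrained at step 1)

A->C, B->AD, C->AA, D->B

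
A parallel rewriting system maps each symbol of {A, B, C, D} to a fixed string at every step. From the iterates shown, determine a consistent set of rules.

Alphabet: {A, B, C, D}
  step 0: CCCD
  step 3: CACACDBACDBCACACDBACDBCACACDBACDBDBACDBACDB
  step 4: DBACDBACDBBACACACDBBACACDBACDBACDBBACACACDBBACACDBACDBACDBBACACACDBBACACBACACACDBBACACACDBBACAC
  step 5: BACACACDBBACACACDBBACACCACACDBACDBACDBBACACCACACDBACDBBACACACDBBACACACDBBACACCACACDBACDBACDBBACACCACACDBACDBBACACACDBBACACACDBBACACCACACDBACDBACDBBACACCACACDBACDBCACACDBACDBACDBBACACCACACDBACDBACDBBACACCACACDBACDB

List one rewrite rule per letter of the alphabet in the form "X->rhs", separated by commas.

A->AC, B->CAC, C->DB, D->BA

  step 4 ⇒ step 5: DBACDBACDBBACACACDBBACACDBACDBACDBBACACACDBBACACDBACDBACDBBACACACDBBACACBACACACDBBACACACDBBACAC ⇒ BA·CAC·AC·DB·BA·CAC·AC·DB·BA·CAC·CAC·AC·DB·AC·DB·AC·DB·BA·CAC·CAC·AC·DB·AC·DB·BA·CAC·AC·DB·BA·CAC·AC·DB·BA·CAC·CAC·AC·DB·AC·DB·AC·DB·BA·CAC·CAC·AC·DB·AC·DB·BA·CAC·AC·DB·BA·CAC·AC·DB·BA·CAC·CAC·AC·DB·AC·DB·AC·DB·BA·CAC·CAC·AC·DB·AC·DB·CAC·AC·DB·AC·DB·AC·DB·BA·CAC·CAC·AC·DB·AC·DB·AC·DB·BA·CAC·CAC·AC·DB·AC·DB
    A ↦ AC
    B ↦ CAC
    C ↦ DB
    D ↦ BA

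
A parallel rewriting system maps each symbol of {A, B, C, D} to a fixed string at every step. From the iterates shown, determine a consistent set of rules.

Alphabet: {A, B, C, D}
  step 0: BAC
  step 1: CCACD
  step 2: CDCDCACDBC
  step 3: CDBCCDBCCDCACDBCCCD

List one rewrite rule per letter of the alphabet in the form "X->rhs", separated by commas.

A->CA, B->C, C->CD, D->BC

  step 2 ⇒ step 3: CDCDCACDBC ⇒ CD·BC·CD·BC·CD·CA·CD·BC·C·CD
    A ↦ CA
    B ↦ C
    C ↦ CD
    D ↦ BC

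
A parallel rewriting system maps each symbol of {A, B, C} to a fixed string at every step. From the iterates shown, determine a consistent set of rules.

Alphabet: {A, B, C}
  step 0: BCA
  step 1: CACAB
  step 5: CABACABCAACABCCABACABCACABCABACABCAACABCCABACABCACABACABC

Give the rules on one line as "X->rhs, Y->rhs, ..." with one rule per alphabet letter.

  step 0 ⇒ step 1: BCA ⇒ C·A·CAB
    A ↦ CAB
    B ↦ C
    C ↦ A

A->CAB, B->C, C->A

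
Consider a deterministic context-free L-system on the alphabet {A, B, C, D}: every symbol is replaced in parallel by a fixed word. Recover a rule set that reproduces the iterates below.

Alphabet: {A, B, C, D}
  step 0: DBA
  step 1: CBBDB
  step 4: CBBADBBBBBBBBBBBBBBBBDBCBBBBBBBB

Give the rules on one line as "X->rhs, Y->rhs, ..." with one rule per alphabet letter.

A->DB, B->BB, C->AD, D->C

  step 0 ⇒ step 1: DBA ⇒ C·BB·DB
    A ↦ DB
    B ↦ BB
    D ↦ C
    C ↦ AD  (constrained at step 1)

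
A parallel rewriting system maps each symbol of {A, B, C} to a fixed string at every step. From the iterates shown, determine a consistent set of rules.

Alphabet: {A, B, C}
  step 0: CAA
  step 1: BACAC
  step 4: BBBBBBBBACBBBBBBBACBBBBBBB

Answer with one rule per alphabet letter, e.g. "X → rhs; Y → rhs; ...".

A->AC, B->BB, C->B

  step 0 ⇒ step 1: CAA ⇒ B·AC·AC
    A ↦ AC
    C ↦ B
    B ↦ BB  (constrained at step 1)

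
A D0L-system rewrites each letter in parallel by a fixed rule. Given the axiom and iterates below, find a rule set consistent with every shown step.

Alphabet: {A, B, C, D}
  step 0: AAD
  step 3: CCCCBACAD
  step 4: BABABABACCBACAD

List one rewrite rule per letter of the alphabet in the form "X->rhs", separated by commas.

A->C, B->C, C->BA, D->AD

  step 3 ⇒ step 4: CCCCBACAD ⇒ BA·BA·BA·BA·C·C·BA·C·AD
    A ↦ C
    B ↦ C
    C ↦ BA
    D ↦ AD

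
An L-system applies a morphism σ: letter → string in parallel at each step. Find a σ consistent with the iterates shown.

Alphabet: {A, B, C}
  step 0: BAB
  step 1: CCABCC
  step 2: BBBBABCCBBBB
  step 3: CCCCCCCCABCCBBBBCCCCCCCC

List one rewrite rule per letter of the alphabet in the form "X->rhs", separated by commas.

  step 2 ⇒ step 3: BBBBABCCBBBB ⇒ CC·CC·CC·CC·AB·CC·BB·BB·CC·CC·CC·CC
    A ↦ AB
    B ↦ CC
    C ↦ BB

A->AB, B->CC, C->BB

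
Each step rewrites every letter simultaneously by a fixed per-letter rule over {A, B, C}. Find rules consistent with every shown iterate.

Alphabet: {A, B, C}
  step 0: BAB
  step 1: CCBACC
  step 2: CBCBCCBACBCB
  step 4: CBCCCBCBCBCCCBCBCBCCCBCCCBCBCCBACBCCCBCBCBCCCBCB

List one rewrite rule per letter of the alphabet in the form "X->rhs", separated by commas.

A->BA, B->CC, C->CB

  step 1 ⇒ step 2: CCBACC ⇒ CB·CB·CC·BA·CB·CB
    A ↦ BA
    B ↦ CC
    C ↦ CB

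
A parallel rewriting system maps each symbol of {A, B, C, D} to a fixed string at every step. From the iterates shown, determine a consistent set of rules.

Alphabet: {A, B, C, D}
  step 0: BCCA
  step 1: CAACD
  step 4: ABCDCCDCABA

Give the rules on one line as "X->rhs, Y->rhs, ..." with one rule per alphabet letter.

  step 0 ⇒ step 1: BCCA ⇒ C·A·A·CD
    A ↦ CD
    B ↦ C
    C ↦ A
    D ↦ B  (constrained at step 1)

A->CD, B->C, C->A, D->B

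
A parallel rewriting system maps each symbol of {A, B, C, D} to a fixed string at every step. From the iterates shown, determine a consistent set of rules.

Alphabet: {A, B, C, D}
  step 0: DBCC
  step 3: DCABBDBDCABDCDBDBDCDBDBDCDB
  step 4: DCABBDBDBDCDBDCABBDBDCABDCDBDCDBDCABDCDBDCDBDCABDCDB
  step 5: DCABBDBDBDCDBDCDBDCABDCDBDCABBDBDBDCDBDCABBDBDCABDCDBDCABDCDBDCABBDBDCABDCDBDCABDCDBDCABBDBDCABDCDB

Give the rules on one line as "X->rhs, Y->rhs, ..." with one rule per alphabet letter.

  step 4 ⇒ step 5: DCABBDBDBDCDBDCABBDBDCABDCDBDCDBDCABDCDBDCDBDCABDCDB ⇒ DC·AB·B·DB·DB·DC·DB·DC·DB·DC·AB·DC·DB·DC·AB·B·DB·DB·DC·DB·DC·AB·B·DB·DC·AB·DC·DB·DC·AB·DC·DB·DC·AB·B·DB·DC·AB·DC·DB·DC·AB·DC·DB·DC·AB·B·DB·DC·AB·DC·DB
    A ↦ B
    B ↦ DB
    C ↦ AB
    D ↦ DC

A->B, B->DB, C->AB, D->DC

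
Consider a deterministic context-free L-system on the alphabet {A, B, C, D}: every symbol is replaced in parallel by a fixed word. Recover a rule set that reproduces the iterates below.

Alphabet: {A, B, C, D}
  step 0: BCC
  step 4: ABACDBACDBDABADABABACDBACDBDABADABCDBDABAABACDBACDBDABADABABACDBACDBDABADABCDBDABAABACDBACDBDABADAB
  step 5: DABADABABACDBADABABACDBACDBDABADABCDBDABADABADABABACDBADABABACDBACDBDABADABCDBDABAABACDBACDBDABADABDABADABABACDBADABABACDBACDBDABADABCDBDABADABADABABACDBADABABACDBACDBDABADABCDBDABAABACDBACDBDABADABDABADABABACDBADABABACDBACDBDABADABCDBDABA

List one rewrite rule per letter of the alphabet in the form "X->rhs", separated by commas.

  step 4 ⇒ step 5: ABACDBACDBDABADABABACDBACDBDABADABCDBDABAABACDBACDBDABADABABACDBACDBDABADABCDBDABAABACDBACDBDABADAB ⇒ DAB·A·DAB·ABA·CDB·A·DAB·ABA·CDB·A·CDB·DAB·A·DAB·CDB·DAB·A·DAB·A·DAB·ABA·CDB·A·DAB·ABA·CDB·A·CDB·DAB·A·DAB·CDB·DAB·A·ABA·CDB·A·CDB·DAB·A·DAB·DAB·A·DAB·ABA·CDB·A·DAB·ABA·CDB·A·CDB·DAB·A·DAB·CDB·DAB·A·DAB·A·DAB·ABA·CDB·A·DAB·ABA·CDB·A·CDB·DAB·A·DAB·CDB·DAB·A·ABA·CDB·A·CDB·DAB·A·DAB·DAB·A·DAB·ABA·CDB·A·DAB·ABA·CDB·A·CDB·DAB·A·DAB·CDB·DAB·A
    A ↦ DAB
    B ↦ A
    C ↦ ABA
    D ↦ CDB

A->DAB, B->A, C->ABA, D->CDB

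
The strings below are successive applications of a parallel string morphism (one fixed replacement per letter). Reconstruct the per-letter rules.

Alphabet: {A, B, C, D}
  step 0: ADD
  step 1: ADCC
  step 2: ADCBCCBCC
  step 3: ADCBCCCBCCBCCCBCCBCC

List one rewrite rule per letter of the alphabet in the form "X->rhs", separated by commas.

A->AD, B->C, C->BCC, D->C

  step 2 ⇒ step 3: ADCBCCBCC ⇒ AD·C·BCC·C·BCC·BCC·C·BCC·BCC
    A ↦ AD
    B ↦ C
    C ↦ BCC
    D ↦ C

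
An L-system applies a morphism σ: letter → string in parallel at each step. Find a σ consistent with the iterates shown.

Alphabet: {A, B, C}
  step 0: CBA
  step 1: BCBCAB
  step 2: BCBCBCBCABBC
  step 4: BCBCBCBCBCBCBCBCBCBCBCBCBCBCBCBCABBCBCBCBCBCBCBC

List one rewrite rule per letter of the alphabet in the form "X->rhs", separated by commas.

  step 1 ⇒ step 2: BCBCAB ⇒ BC·BC·BC·BC·AB·BC
    A ↦ AB
    B ↦ BC
    C ↦ BC

A->AB, B->BC, C->BC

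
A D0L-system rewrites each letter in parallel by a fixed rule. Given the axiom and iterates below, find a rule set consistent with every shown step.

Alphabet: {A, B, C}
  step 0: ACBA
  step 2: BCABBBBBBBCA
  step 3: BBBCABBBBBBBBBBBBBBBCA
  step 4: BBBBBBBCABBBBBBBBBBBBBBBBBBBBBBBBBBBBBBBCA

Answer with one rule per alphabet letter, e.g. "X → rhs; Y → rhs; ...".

A->CA, B->BB, C->B

  step 3 ⇒ step 4: BBBCABBBBBBBBBBBBBBBCA ⇒ BB·BB·BB·B·CA·BB·BB·BB·BB·BB·BB·BB·BB·BB·BB·BB·BB·BB·BB·BB·B·CA
    A ↦ CA
    B ↦ BB
    C ↦ B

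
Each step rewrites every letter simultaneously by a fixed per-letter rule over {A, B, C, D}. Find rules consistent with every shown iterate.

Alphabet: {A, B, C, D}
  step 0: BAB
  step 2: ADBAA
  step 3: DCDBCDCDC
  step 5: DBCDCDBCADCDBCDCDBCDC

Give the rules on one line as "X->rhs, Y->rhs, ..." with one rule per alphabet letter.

  step 2 ⇒ step 3: ADBAA ⇒ DC·DB·C·DC·DC
    A ↦ DC
    B ↦ C
    D ↦ DB
    C ↦ A  (constrained at step 3)

A->DC, B->C, C->A, D->DB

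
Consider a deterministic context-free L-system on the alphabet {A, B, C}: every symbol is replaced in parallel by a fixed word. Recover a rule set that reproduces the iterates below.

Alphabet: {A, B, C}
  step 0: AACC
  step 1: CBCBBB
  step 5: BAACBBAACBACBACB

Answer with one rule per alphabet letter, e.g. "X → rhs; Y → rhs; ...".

  step 0 ⇒ step 1: AACC ⇒ CB·CB·B·B
    A ↦ CB
    C ↦ B
    B ↦ A  (constrained at step 1)

A->CB, B->A, C->B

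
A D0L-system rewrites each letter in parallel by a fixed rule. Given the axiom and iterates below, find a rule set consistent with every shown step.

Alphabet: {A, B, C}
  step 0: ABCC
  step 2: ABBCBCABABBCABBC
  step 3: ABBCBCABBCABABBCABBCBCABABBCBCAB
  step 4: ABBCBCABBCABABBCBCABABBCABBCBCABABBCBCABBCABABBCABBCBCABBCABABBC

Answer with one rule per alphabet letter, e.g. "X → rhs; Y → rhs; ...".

A->AB, B->BC, C->AB

  step 3 ⇒ step 4: ABBCBCABBCABABBCABBCBCABABBCBCAB ⇒ AB·BC·BC·AB·BC·AB·AB·BC·BC·AB·AB·BC·AB·BC·BC·AB·AB·BC·BC·AB·BC·AB·AB·BC·AB·BC·BC·AB·BC·AB·AB·BC
    A ↦ AB
    B ↦ BC
    C ↦ AB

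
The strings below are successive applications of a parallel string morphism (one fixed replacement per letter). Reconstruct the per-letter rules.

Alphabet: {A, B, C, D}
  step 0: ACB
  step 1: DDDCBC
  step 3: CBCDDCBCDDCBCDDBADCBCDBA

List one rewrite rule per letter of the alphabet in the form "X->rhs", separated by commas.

A->DD, B->CBC, C->D, D->BA

  step 0 ⇒ step 1: ACB ⇒ DD·D·CBC
    A ↦ DD
    B ↦ CBC
    C ↦ D
    D ↦ BA  (constrained at step 1)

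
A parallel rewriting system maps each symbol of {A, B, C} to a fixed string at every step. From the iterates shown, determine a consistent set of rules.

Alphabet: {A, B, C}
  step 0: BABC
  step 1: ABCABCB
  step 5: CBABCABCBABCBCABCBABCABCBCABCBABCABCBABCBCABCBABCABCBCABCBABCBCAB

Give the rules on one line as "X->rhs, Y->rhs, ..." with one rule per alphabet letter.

A->C, B->AB, C->CB

  step 0 ⇒ step 1: BABC ⇒ AB·C·AB·CB
    A ↦ C
    B ↦ AB
    C ↦ CB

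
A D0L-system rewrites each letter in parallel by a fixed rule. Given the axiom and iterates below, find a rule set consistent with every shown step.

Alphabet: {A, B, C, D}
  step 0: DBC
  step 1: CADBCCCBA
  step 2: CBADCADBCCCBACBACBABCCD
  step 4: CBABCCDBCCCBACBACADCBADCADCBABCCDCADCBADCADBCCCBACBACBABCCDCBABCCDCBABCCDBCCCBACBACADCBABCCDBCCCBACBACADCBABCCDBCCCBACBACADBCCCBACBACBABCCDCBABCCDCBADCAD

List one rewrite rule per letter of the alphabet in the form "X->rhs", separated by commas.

A->D, B->BCC, C->CBA, D->CAD

  step 1 ⇒ step 2: CADBCCCBA ⇒ CBA·D·CAD·BCC·CBA·CBA·CBA·BCC·D
    A ↦ D
    B ↦ BCC
    C ↦ CBA
    D ↦ CAD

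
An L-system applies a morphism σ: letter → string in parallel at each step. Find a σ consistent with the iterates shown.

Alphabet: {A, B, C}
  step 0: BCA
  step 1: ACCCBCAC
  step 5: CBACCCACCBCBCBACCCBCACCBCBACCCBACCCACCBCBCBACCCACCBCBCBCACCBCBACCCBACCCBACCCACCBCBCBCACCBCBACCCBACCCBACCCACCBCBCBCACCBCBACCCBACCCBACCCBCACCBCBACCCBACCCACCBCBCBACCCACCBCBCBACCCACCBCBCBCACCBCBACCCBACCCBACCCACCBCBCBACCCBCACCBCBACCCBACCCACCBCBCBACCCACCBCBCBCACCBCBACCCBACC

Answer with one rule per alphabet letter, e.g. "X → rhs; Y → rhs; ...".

  step 0 ⇒ step 1: BCA ⇒ ACC·CB·CAC
    A ↦ CAC
    B ↦ ACC
    C ↦ CB

A->CAC, B->ACC, C->CB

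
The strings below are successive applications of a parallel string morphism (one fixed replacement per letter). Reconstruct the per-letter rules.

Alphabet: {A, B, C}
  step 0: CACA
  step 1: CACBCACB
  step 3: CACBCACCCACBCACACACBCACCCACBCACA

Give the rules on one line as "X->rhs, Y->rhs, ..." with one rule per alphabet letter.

A->CB, B->CC, C->CA

  step 0 ⇒ step 1: CACA ⇒ CA·CB·CA·CB
    A ↦ CB
    C ↦ CA
    B ↦ CC  (constrained at step 1)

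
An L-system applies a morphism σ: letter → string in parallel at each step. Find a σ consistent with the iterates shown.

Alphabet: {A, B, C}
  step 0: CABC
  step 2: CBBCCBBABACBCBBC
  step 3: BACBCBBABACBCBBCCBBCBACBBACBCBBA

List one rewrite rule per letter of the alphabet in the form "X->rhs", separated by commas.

A->BC, B->CB, C->BA

  step 2 ⇒ step 3: CBBCCBBABACBCBBC ⇒ BA·CB·CB·BA·BA·CB·CB·BC·CB·BC·BA·CB·BA·CB·CB·BA
    A ↦ BC
    B ↦ CB
    C ↦ BA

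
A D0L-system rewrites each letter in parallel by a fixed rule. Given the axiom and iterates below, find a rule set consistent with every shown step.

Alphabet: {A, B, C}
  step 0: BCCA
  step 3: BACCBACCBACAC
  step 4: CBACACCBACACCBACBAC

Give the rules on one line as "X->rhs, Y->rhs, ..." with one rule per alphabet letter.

  step 3 ⇒ step 4: BACCBACCBACAC ⇒ C·B·AC·AC·C·B·AC·AC·C·B·AC·B·AC
    A ↦ B
    B ↦ C
    C ↦ AC

A->B, B->C, C->AC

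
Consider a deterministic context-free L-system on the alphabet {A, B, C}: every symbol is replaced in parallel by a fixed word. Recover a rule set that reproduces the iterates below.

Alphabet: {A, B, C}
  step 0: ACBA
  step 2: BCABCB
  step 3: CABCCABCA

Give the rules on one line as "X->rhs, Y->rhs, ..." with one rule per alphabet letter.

A->C, B->CA, C->B

  step 2 ⇒ step 3: BCABCB ⇒ CA·B·C·CA·B·CA
    A ↦ C
    B ↦ CA
    C ↦ B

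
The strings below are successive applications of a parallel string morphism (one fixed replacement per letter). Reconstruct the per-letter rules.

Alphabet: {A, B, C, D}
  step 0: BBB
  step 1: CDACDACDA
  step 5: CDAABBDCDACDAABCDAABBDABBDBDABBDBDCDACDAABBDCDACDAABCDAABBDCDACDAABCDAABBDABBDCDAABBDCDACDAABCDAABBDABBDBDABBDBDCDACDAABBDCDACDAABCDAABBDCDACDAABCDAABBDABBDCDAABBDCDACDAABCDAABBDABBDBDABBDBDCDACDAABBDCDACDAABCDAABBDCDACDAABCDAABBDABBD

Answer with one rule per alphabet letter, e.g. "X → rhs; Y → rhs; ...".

A->BD, B->CDA, C->BD, D->AB

  step 0 ⇒ step 1: BBB ⇒ CDA·CDA·CDA
    B ↦ CDA
    A ↦ BD  (constrained at step 1)
    C ↦ BD  (constrained at step 1)
    D ↦ AB  (constrained at step 1)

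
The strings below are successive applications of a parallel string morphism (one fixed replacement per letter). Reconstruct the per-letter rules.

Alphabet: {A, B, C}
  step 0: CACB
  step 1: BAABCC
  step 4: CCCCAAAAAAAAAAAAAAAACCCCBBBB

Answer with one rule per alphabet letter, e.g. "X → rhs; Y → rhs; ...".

A->AA, B->CC, C->B

  step 0 ⇒ step 1: CACB ⇒ B·AA·B·CC
    A ↦ AA
    B ↦ CC
    C ↦ B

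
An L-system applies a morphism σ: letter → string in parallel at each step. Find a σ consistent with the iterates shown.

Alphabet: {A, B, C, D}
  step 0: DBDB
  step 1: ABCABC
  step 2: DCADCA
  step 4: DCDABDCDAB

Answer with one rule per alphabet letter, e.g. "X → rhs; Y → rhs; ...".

A->D, B->C, C->A, D->AB

  step 1 ⇒ step 2: ABCABC ⇒ D·C·A·D·C·A
    A ↦ D
    B ↦ C
    C ↦ A
  step 0 ⇒ step 1: DBDB ⇒ AB·C·AB·C
    D ↦ AB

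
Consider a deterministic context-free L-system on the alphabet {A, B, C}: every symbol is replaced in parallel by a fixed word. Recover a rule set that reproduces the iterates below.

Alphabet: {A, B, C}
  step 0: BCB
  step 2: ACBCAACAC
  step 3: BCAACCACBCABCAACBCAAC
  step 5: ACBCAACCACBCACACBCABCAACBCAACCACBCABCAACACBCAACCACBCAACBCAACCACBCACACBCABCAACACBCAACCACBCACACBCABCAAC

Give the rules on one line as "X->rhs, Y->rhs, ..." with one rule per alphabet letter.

  step 2 ⇒ step 3: ACBCAACAC ⇒ BCA·AC·C·AC·BCA·BCA·AC·BCA·AC
    A ↦ BCA
    B ↦ C
    C ↦ AC

A->BCA, B->C, C->AC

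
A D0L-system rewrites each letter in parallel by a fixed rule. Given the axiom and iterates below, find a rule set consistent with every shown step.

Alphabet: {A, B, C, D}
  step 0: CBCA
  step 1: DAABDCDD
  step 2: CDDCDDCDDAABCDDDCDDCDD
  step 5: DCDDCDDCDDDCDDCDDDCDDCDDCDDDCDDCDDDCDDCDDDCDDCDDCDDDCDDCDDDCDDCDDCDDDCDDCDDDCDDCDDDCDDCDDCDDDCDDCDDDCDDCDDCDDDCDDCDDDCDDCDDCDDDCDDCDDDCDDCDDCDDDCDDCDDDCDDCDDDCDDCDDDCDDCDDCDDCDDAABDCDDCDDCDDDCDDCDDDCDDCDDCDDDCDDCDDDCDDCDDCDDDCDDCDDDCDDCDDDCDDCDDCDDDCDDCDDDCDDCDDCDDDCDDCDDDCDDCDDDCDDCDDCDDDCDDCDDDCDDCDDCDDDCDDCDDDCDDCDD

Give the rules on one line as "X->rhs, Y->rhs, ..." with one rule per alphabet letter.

A->CDD, B->AAB, C->D, D->CDD

  step 1 ⇒ step 2: DAABDCDD ⇒ CDD·CDD·CDD·AAB·CDD·D·CDD·CDD
    A ↦ CDD
    B ↦ AAB
    C ↦ D
    D ↦ CDD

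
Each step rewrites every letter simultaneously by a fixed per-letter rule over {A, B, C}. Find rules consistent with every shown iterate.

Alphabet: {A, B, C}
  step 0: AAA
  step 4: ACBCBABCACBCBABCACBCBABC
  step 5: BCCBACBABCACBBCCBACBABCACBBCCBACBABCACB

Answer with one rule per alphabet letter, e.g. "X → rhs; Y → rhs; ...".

A->BC, B->A, C->CB

  step 4 ⇒ step 5: ACBCBABCACBCBABCACBCBABC ⇒ BC·CB·A·CB·A·BC·A·CB·BC·CB·A·CB·A·BC·A·CB·BC·CB·A·CB·A·BC·A·CB
    A ↦ BC
    B ↦ A
    C ↦ CB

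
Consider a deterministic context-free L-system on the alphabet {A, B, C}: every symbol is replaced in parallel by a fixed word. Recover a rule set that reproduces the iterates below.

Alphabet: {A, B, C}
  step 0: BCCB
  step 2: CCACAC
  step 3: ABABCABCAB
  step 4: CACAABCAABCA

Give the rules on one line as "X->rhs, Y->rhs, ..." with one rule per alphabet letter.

A->C, B->A, C->AB

  step 3 ⇒ step 4: ABABCABCAB ⇒ C·A·C·A·AB·C·A·AB·C·A
    A ↦ C
    B ↦ A
    C ↦ AB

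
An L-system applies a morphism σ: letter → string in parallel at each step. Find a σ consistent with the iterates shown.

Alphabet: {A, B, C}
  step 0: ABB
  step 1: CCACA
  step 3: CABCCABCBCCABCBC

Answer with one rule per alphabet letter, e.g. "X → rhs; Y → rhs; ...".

  step 0 ⇒ step 1: ABB ⇒ C·CA·CA
    A ↦ C
    B ↦ CA
    C ↦ BC  (constrained at step 1)

A->C, B->CA, C->BC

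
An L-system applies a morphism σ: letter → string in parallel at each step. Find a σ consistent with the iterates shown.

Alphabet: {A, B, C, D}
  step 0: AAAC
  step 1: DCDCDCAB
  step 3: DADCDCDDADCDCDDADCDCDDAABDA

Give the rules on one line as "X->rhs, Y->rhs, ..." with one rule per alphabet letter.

A->DC, B->D, C->AB, D->DA

  step 0 ⇒ step 1: AAAC ⇒ DC·DC·DC·AB
    A ↦ DC
    C ↦ AB
    B ↦ D  (constrained at step 1)
    D ↦ DA  (constrained at step 1)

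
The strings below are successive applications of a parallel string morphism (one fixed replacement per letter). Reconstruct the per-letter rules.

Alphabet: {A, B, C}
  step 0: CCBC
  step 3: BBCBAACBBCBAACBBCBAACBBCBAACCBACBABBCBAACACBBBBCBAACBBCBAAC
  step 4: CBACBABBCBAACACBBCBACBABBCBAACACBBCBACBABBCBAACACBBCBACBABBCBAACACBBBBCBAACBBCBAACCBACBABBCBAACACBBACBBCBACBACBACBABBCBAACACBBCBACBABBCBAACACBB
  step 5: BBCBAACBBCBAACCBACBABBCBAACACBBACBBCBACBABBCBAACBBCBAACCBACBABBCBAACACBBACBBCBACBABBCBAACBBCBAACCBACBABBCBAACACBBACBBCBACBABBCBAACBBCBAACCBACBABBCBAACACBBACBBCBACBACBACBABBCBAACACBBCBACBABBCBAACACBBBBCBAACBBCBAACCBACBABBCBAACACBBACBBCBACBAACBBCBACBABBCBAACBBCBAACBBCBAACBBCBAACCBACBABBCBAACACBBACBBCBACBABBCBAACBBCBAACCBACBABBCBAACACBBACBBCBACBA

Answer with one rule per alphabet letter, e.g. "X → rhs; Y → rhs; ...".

A->AC, B->CBA, C->BB

  step 4 ⇒ step 5: CBACBABBCBAACACBBCBACBABBCBAACACBBCBACBABBCBAACACBBCBACBABBCBAACACBBBBCBAACBBCBAACCBACBABBCBAACACBBACBBCBACBACBACBABBCBAACACBBCBACBABBCBAACACBB ⇒ BB·CBA·AC·BB·CBA·AC·CBA·CBA·BB·CBA·AC·AC·BB·AC·BB·CBA·CBA·BB·CBA·AC·BB·CBA·AC·CBA·CBA·BB·CBA·AC·AC·BB·AC·BB·CBA·CBA·BB·CBA·AC·BB·CBA·AC·CBA·CBA·BB·CBA·AC·AC·BB·AC·BB·CBA·CBA·BB·CBA·AC·BB·CBA·AC·CBA·CBA·BB·CBA·AC·AC·BB·AC·BB·CBA·CBA·CBA·CBA·BB·CBA·AC·AC·BB·CBA·CBA·BB·CBA·AC·AC·BB·BB·CBA·AC·BB·CBA·AC·CBA·CBA·BB·CBA·AC·AC·BB·AC·BB·CBA·CBA·AC·BB·CBA·CBA·BB·CBA·AC·BB·CBA·AC·BB·CBA·AC·BB·CBA·AC·CBA·CBA·BB·CBA·AC·AC·BB·AC·BB·CBA·CBA·BB·CBA·AC·BB·CBA·AC·CBA·CBA·BB·CBA·AC·AC·BB·AC·BB·CBA·CBA
    A ↦ AC
    B ↦ CBA
    C ↦ BB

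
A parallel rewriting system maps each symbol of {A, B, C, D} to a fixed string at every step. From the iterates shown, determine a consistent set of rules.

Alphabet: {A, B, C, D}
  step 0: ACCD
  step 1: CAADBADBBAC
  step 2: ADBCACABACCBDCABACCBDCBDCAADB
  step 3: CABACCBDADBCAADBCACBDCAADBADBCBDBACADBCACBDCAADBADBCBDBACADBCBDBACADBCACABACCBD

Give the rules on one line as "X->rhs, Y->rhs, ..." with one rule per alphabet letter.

A->CA, B->CBD, C->ADB, D->BAC

  step 2 ⇒ step 3: ADBCACABACCBDCABACCBDCBDCAADB ⇒ CA·BAC·CBD·ADB·CA·ADB·CA·CBD·CA·ADB·ADB·CBD·BAC·ADB·CA·CBD·CA·ADB·ADB·CBD·BAC·ADB·CBD·BAC·ADB·CA·CA·BAC·CBD
    A ↦ CA
    B ↦ CBD
    C ↦ ADB
    D ↦ BAC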